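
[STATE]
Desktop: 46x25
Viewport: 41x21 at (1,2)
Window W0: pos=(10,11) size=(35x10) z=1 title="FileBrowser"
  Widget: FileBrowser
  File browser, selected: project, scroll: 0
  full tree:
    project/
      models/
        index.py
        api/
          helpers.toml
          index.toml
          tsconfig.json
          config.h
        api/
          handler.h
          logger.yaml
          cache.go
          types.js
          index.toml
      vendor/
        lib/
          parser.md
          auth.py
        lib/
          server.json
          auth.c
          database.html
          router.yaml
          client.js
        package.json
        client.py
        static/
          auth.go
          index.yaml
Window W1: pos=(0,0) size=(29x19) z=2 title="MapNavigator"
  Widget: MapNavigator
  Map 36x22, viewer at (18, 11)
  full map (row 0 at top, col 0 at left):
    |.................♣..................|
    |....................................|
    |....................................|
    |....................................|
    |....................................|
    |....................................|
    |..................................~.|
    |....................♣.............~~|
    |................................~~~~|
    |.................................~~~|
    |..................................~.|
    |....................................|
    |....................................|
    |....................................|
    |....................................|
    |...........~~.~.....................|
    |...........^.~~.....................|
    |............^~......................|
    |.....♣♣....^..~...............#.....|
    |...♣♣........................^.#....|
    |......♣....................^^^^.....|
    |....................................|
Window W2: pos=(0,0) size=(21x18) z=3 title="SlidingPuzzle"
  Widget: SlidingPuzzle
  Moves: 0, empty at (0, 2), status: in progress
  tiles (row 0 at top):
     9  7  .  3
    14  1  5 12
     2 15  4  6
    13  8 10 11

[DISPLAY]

───────────────────┨───────┨             
┌────┬────┬────┬───┃.......┃             
│  9 │  7 │    │  3┃.......┃             
├────┼────┼────┼───┃.......┃             
│ 14 │  1 │  5 │ 12┃.......┃             
├────┼────┼────┼───┃.......┃             
│  2 │ 15 │  4 │  6┃.......┃             
├────┼────┼────┼───┃.......┃             
│ 13 │  8 │ 10 │ 11┃.......┃             
└────┴────┴────┴───┃.......┃━━━━━━━━━━━━━
Moves: 0           ┃.......┃             
                   ┃.......┃─────────────
                   ┃.......┃             
                   ┃.......┃             
                   ┃.......┃             
━━━━━━━━━━━━━━━━━━━┛.....#.┃             
━━━━━━━━━━━━━━━━━━━━━━━━━━━┛             
         ┃                               
         ┗━━━━━━━━━━━━━━━━━━━━━━━━━━━━━━━
                                         
                                         


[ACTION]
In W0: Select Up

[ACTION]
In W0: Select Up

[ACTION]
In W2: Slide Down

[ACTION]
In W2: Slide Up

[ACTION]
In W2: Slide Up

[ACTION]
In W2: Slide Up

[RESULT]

───────────────────┨───────┨             
┌────┬────┬────┬───┃.......┃             
│  9 │  7 │  5 │  3┃.......┃             
├────┼────┼────┼───┃.......┃             
│ 14 │  1 │  4 │ 12┃.......┃             
├────┼────┼────┼───┃.......┃             
│  2 │ 15 │ 10 │  6┃.......┃             
├────┼────┼────┼───┃.......┃             
│ 13 │  8 │    │ 11┃.......┃             
└────┴────┴────┴───┃.......┃━━━━━━━━━━━━━
Moves: 3           ┃.......┃             
                   ┃.......┃─────────────
                   ┃.......┃             
                   ┃.......┃             
                   ┃.......┃             
━━━━━━━━━━━━━━━━━━━┛.....#.┃             
━━━━━━━━━━━━━━━━━━━━━━━━━━━┛             
         ┃                               
         ┗━━━━━━━━━━━━━━━━━━━━━━━━━━━━━━━
                                         
                                         


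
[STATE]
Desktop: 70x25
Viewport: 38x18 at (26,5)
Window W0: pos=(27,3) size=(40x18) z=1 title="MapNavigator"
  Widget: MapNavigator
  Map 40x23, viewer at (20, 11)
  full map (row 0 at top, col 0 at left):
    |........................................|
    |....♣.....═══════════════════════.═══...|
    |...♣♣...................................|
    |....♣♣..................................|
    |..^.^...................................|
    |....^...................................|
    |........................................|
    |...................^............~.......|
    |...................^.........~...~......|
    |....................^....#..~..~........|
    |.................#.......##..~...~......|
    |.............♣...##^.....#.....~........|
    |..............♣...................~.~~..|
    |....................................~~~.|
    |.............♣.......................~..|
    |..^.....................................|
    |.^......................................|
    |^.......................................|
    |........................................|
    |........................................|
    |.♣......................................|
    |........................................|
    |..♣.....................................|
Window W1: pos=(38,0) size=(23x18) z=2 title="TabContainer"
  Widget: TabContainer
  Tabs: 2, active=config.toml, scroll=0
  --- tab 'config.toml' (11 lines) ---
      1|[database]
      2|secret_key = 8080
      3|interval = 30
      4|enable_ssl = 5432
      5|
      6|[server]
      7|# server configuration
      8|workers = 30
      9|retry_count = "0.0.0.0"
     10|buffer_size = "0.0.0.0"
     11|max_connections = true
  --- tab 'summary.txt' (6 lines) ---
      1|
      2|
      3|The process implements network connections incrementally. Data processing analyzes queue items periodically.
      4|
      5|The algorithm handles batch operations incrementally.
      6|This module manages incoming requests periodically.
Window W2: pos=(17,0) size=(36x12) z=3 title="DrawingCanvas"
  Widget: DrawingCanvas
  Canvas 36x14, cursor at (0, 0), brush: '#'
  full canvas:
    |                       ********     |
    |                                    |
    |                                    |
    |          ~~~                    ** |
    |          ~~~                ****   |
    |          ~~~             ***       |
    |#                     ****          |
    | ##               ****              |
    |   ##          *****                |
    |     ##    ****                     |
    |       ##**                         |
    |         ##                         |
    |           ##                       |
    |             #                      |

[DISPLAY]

                          ┃       ┃───
  ~~~                    *┃080    ┃...
  ~~~                **** ┃       ┃...
  ~~~             ***     ┃432    ┃...
              ****        ┃       ┃...
          ****            ┃       ┃...
━━━━━━━━━━━━━━━━━━━━━━━━━━┛guratio┃...
 ┃..........┃workers = 30         ┃...
 ┃..........┃retry_count = "0.0.0.┃...
 ┃..........┃buffer_size = "0.0.0.┃~.~
 ┃..........┃max_connections = tru┃..~
 ┃..........┃                     ┃...
 ┃.^........┗━━━━━━━━━━━━━━━━━━━━━┛...
 ┃^...................................
 ┃....................................
 ┗━━━━━━━━━━━━━━━━━━━━━━━━━━━━━━━━━━━━
                                      
                                      


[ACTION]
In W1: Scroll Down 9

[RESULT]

                          ┃"0.0.0.┃───
  ~~~                    *┃s = tru┃...
  ~~~                **** ┃       ┃...
  ~~~             ***     ┃       ┃...
              ****        ┃       ┃...
          ****            ┃       ┃...
━━━━━━━━━━━━━━━━━━━━━━━━━━┛       ┃...
 ┃..........┃                     ┃...
 ┃..........┃                     ┃...
 ┃..........┃                     ┃~.~
 ┃..........┃                     ┃..~
 ┃..........┃                     ┃...
 ┃.^........┗━━━━━━━━━━━━━━━━━━━━━┛...
 ┃^...................................
 ┃....................................
 ┗━━━━━━━━━━━━━━━━━━━━━━━━━━━━━━━━━━━━
                                      
                                      


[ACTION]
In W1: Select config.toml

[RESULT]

                          ┃       ┃───
  ~~~                    *┃080    ┃...
  ~~~                **** ┃       ┃...
  ~~~             ***     ┃432    ┃...
              ****        ┃       ┃...
          ****            ┃       ┃...
━━━━━━━━━━━━━━━━━━━━━━━━━━┛guratio┃...
 ┃..........┃workers = 30         ┃...
 ┃..........┃retry_count = "0.0.0.┃...
 ┃..........┃buffer_size = "0.0.0.┃~.~
 ┃..........┃max_connections = tru┃..~
 ┃..........┃                     ┃...
 ┃.^........┗━━━━━━━━━━━━━━━━━━━━━┛...
 ┃^...................................
 ┃....................................
 ┗━━━━━━━━━━━━━━━━━━━━━━━━━━━━━━━━━━━━
                                      
                                      


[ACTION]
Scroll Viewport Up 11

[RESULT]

━━━━━━━━━━━━━━━━━━━━━━━━━━┓━━━━━━━┓   
Canvas                    ┃       ┃   
──────────────────────────┨───────┨   
               ********   ┃ summar┃━━━
                          ┃───────┃   
                          ┃       ┃───
  ~~~                    *┃080    ┃...
  ~~~                **** ┃       ┃...
  ~~~             ***     ┃432    ┃...
              ****        ┃       ┃...
          ****            ┃       ┃...
━━━━━━━━━━━━━━━━━━━━━━━━━━┛guratio┃...
 ┃..........┃workers = 30         ┃...
 ┃..........┃retry_count = "0.0.0.┃...
 ┃..........┃buffer_size = "0.0.0.┃~.~
 ┃..........┃max_connections = tru┃..~
 ┃..........┃                     ┃...
 ┃.^........┗━━━━━━━━━━━━━━━━━━━━━┛...


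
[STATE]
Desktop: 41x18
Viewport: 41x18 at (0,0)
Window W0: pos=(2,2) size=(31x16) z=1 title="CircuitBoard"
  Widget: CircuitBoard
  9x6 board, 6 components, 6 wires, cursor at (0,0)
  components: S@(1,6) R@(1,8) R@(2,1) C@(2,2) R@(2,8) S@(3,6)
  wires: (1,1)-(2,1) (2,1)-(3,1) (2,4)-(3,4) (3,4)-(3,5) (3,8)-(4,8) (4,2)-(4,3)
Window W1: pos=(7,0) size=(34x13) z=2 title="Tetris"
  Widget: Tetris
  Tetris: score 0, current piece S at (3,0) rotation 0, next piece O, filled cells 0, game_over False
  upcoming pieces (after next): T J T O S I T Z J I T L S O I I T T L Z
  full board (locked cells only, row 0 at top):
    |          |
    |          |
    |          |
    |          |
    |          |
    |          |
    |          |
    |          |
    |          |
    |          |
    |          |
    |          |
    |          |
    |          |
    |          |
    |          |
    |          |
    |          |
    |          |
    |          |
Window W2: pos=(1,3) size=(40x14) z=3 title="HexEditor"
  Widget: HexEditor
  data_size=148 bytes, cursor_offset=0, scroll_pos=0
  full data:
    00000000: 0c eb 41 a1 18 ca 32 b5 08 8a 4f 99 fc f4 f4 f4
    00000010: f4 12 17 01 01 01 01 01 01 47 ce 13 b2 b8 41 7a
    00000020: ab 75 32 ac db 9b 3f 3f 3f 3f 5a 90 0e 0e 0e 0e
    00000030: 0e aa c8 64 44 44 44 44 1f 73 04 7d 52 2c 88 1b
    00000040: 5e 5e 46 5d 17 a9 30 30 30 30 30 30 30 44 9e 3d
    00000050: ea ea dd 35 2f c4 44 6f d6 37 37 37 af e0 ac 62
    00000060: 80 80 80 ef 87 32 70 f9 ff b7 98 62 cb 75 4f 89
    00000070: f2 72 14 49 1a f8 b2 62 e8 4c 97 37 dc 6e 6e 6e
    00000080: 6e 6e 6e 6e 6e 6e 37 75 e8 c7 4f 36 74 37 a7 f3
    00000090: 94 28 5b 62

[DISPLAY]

       ┏━━━━━━━━━━━━━━━━━━━━━━━━━━━━━━━━┓
       ┃ Tetris                         ┃
  ┏━━━━┠────────────────────────────────┨
 ┏━━━━━━━━━━━━━━━━━━━━━━━━━━━━━━━━━━━━━━┓
 ┃ HexEditor                            ┃
 ┠──────────────────────────────────────┨
 ┃00000000  0C eb 41 a1 18 ca 32 b5  08 ┃
 ┃00000010  f4 12 17 01 01 01 01 01  01 ┃
 ┃00000020  ab 75 32 ac db 9b 3f 3f  3f ┃
 ┃00000030  0e aa c8 64 44 44 44 44  1f ┃
 ┃00000040  5e 5e 46 5d 17 a9 30 30  30 ┃
 ┃00000050  ea ea dd 35 2f c4 44 6f  d6 ┃
 ┃00000060  80 80 80 ef 87 32 70 f9  ff ┃
 ┃00000070  f2 72 14 49 1a f8 b2 62  e8 ┃
 ┃00000080  6e 6e 6e 6e 6e 6e 37 75  e8 ┃
 ┃00000090  94 28 5b 62                 ┃
 ┗━━━━━━━━━━━━━━━━━━━━━━━━━━━━━━━━━━━━━━┛
  ┗━━━━━━━━━━━━━━━━━━━━━━━━━━━━━┛        


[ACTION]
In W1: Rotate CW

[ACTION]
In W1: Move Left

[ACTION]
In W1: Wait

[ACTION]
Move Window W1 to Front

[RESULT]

       ┏━━━━━━━━━━━━━━━━━━━━━━━━━━━━━━━━┓
       ┃ Tetris                         ┃
  ┏━━━━┠────────────────────────────────┨
 ┏━━━━━┃          │Next:                ┃
 ┃ HexE┃          │▓▓                   ┃
 ┠─────┃          │▓▓                   ┃
 ┃00000┃          │                     ┃
 ┃00000┃          │                     ┃
 ┃00000┃          │                     ┃
 ┃00000┃          │Score:               ┃
 ┃00000┃          │0                    ┃
 ┃00000┃          │                     ┃
 ┃00000┗━━━━━━━━━━━━━━━━━━━━━━━━━━━━━━━━┛
 ┃00000070  f2 72 14 49 1a f8 b2 62  e8 ┃
 ┃00000080  6e 6e 6e 6e 6e 6e 37 75  e8 ┃
 ┃00000090  94 28 5b 62                 ┃
 ┗━━━━━━━━━━━━━━━━━━━━━━━━━━━━━━━━━━━━━━┛
  ┗━━━━━━━━━━━━━━━━━━━━━━━━━━━━━┛        


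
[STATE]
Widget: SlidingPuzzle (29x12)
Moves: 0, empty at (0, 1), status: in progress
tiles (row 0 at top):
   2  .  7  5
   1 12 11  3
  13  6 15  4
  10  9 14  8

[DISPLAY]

┌────┬────┬────┬────┐        
│  2 │    │  7 │  5 │        
├────┼────┼────┼────┤        
│  1 │ 12 │ 11 │  3 │        
├────┼────┼────┼────┤        
│ 13 │  6 │ 15 │  4 │        
├────┼────┼────┼────┤        
│ 10 │  9 │ 14 │  8 │        
└────┴────┴────┴────┘        
Moves: 0                     
                             
                             


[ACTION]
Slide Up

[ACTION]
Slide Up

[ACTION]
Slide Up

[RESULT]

┌────┬────┬────┬────┐        
│  2 │ 12 │  7 │  5 │        
├────┼────┼────┼────┤        
│  1 │  6 │ 11 │  3 │        
├────┼────┼────┼────┤        
│ 13 │  9 │ 15 │  4 │        
├────┼────┼────┼────┤        
│ 10 │    │ 14 │  8 │        
└────┴────┴────┴────┘        
Moves: 3                     
                             
                             


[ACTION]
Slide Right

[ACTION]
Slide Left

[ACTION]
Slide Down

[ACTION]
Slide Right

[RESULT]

┌────┬────┬────┬────┐        
│  2 │ 12 │  7 │  5 │        
├────┼────┼────┼────┤        
│  1 │  6 │ 11 │  3 │        
├────┼────┼────┼────┤        
│    │ 13 │ 15 │  4 │        
├────┼────┼────┼────┤        
│ 10 │  9 │ 14 │  8 │        
└────┴────┴────┴────┘        
Moves: 7                     
                             
                             


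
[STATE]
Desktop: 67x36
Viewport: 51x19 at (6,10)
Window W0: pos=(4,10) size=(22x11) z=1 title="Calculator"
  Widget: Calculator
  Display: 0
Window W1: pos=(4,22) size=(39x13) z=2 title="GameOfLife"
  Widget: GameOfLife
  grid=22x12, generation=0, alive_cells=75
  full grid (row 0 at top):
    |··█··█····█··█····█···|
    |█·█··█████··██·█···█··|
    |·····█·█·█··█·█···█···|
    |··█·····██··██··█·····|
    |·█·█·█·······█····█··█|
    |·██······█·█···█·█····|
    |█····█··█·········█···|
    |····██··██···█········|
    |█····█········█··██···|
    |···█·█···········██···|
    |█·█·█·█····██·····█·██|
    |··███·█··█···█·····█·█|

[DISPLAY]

━━━━━━━━━━━━━━━━━━━┓                               
Calculator         ┃                               
───────────────────┨                               
                  0┃                               
───┬───┬───┬───┐   ┃                               
 7 │ 8 │ 9 │ ÷ │   ┃                               
───┼───┼───┼───┤   ┃                               
 4 │ 5 │ 6 │ × │   ┃                               
───┼───┼───┼───┤   ┃                               
 1 │ 2 │ 3 │ - │   ┃                               
━━━━━━━━━━━━━━━━━━━┛                               
                                                   
━━━━━━━━━━━━━━━━━━━━━━━━━━━━━━━━━━━━┓              
GameOfLife                          ┃              
────────────────────────────────────┨              
en: 0                               ┃              
····█·█·█··█·█···█···               ┃              
·█·····██··██··█·····               ┃              
█·█·█·······█····█··█               ┃              


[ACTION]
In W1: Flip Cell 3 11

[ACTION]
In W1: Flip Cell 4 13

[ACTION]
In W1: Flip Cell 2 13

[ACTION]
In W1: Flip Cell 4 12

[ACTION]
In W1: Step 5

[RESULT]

━━━━━━━━━━━━━━━━━━━┓                               
Calculator         ┃                               
───────────────────┨                               
                  0┃                               
───┬───┬───┬───┐   ┃                               
 7 │ 8 │ 9 │ ÷ │   ┃                               
───┼───┼───┼───┤   ┃                               
 4 │ 5 │ 6 │ × │   ┃                               
───┼───┼───┼───┤   ┃                               
 1 │ 2 │ 3 │ - │   ┃                               
━━━━━━━━━━━━━━━━━━━┛                               
                                                   
━━━━━━━━━━━━━━━━━━━━━━━━━━━━━━━━━━━━┓              
GameOfLife                          ┃              
────────────────────────────────────┨              
en: 5                               ┃              
············█········               ┃              
················█····               ┃              
····█·········█··█···               ┃              


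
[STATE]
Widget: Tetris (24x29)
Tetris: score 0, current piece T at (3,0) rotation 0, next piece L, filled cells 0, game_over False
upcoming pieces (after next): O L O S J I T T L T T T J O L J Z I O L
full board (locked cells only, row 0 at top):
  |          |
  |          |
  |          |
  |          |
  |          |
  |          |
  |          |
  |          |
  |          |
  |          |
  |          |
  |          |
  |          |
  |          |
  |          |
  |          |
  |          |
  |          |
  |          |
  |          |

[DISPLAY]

    ▒     │Next:        
   ▒▒▒    │  ▒          
          │▒▒▒          
          │             
          │             
          │             
          │Score:       
          │0            
          │             
          │             
          │             
          │             
          │             
          │             
          │             
          │             
          │             
          │             
          │             
          │             
          │             
          │             
          │             
          │             
          │             
          │             
          │             
          │             
          │             


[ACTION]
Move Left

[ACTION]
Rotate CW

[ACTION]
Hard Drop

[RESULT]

     ▒    │Next:        
   ▒▒▒    │▓▓           
          │▓▓           
          │             
          │             
          │             
          │Score:       
          │0            
          │             
          │             
          │             
          │             
          │             
          │             
          │             
          │             
          │             
  ▒       │             
  ▒▒      │             
  ▒       │             
          │             
          │             
          │             
          │             
          │             
          │             
          │             
          │             
          │             


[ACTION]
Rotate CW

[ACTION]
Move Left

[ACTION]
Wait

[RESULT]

          │Next:        
  ▒       │▓▓           
  ▒       │▓▓           
  ▒▒      │             
          │             
          │             
          │Score:       
          │0            
          │             
          │             
          │             
          │             
          │             
          │             
          │             
          │             
          │             
  ▒       │             
  ▒▒      │             
  ▒       │             
          │             
          │             
          │             
          │             
          │             
          │             
          │             
          │             
          │             


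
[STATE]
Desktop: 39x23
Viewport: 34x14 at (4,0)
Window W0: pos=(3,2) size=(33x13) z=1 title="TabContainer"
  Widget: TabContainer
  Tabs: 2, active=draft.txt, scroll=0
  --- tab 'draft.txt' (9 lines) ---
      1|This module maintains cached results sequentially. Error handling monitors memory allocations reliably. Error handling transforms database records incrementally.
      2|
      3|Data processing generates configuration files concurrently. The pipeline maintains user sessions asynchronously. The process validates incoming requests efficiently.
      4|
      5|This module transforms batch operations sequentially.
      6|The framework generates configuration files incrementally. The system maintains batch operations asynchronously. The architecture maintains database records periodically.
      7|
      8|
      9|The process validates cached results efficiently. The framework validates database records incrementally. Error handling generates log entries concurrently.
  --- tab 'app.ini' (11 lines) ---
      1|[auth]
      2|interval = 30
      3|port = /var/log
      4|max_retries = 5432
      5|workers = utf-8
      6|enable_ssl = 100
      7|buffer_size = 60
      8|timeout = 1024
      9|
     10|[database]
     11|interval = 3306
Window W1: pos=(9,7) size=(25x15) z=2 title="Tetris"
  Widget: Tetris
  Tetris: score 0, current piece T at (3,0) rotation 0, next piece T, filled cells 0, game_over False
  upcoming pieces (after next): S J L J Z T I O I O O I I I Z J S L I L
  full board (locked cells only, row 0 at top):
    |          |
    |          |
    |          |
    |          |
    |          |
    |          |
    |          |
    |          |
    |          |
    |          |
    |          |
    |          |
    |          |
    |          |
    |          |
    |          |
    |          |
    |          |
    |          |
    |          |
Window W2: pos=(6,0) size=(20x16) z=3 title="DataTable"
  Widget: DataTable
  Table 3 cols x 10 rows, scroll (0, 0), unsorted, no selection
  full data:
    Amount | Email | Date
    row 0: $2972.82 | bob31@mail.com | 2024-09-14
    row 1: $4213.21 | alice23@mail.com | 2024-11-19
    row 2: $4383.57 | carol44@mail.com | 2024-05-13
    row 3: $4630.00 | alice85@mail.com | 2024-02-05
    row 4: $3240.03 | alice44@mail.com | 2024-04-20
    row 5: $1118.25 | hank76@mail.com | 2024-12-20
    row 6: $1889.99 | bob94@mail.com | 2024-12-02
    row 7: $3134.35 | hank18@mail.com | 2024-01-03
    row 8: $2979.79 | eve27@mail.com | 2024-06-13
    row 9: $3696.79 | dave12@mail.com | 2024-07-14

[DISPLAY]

  ┏━━━━━━━━━━━━━━━━━━┓            
  ┃ DataTable        ┃            
━━┠──────────────────┨━━━━━━━━━┓  
 T┃Amount  │Email    ┃         ┃  
──┃────────┼─────────┃─────────┨  
[d┃$2972.82│bob31@mai┃         ┃  
──┃$4213.21│alice23@m┃─────────┃  
Th┃$4383.57│carol44@m┃━━━━━━━┓e┃  
  ┃$4630.00│alice85@m┃       ┃ ┃  
Da┃$3240.03│alice44@m┃───────┨i┃  
  ┃$1118.25│hank76@ma┃       ┃ ┃  
Th┃$1889.99│bob94@mai┃       ┃p┃  
Th┃$3134.35│hank18@ma┃       ┃u┃  
  ┃$2979.79│eve27@mai┃       ┃ ┃  


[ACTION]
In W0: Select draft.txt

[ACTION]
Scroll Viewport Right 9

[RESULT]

 ┏━━━━━━━━━━━━━━━━━━┓             
 ┃ DataTable        ┃             
━┠──────────────────┨━━━━━━━━━┓   
T┃Amount  │Email    ┃         ┃   
─┃────────┼─────────┃─────────┨   
d┃$2972.82│bob31@mai┃         ┃   
─┃$4213.21│alice23@m┃─────────┃   
h┃$4383.57│carol44@m┃━━━━━━━┓e┃   
 ┃$4630.00│alice85@m┃       ┃ ┃   
a┃$3240.03│alice44@m┃───────┨i┃   
 ┃$1118.25│hank76@ma┃       ┃ ┃   
h┃$1889.99│bob94@mai┃       ┃p┃   
h┃$3134.35│hank18@ma┃       ┃u┃   
 ┃$2979.79│eve27@mai┃       ┃ ┃   


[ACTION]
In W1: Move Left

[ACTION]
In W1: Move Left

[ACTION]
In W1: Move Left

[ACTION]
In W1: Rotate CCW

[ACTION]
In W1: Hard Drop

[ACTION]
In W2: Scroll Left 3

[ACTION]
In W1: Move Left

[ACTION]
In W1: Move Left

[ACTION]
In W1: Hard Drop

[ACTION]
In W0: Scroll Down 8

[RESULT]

 ┏━━━━━━━━━━━━━━━━━━┓             
 ┃ DataTable        ┃             
━┠──────────────────┨━━━━━━━━━┓   
T┃Amount  │Email    ┃         ┃   
─┃────────┼─────────┃─────────┨   
d┃$2972.82│bob31@mai┃         ┃   
─┃$4213.21│alice23@m┃─────────┃   
h┃$4383.57│carol44@m┃━━━━━━━┓e┃   
 ┃$4630.00│alice85@m┃       ┃ ┃   
 ┃$3240.03│alice44@m┃───────┨ ┃   
 ┃$1118.25│hank76@ma┃       ┃ ┃   
 ┃$1889.99│bob94@mai┃       ┃ ┃   
 ┃$3134.35│hank18@ma┃       ┃ ┃   
 ┃$2979.79│eve27@mai┃       ┃ ┃   


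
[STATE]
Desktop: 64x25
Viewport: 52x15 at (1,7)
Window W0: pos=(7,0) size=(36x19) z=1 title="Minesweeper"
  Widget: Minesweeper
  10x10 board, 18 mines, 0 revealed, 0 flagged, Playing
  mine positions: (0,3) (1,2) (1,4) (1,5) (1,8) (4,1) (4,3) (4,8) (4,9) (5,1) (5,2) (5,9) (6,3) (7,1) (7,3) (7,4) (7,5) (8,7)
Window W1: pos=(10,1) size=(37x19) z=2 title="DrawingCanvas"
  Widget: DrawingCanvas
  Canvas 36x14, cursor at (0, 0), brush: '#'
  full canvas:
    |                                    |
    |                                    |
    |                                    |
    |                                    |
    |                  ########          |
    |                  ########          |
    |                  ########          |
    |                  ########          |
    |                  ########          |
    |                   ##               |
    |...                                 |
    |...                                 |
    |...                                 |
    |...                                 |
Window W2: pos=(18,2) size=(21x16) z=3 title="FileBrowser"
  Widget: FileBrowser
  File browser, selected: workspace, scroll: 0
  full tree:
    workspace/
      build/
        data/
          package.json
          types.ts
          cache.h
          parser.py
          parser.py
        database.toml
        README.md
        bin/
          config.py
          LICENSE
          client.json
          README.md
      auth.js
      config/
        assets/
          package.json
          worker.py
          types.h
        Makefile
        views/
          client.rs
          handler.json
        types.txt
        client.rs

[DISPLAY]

      ┃■■┃       ┃    auth.js        ┃       ┃      
      ┃■■┃       ┃    [+] config/    ┃       ┃      
      ┃■■┃       ┃                   ┃       ┃      
      ┃■■┃       ┃                   ┃       ┃      
      ┃■■┃       ┃                   ┃       ┃      
      ┃■■┃       ┃                   ┃       ┃      
      ┃  ┃       ┃                   ┃       ┃      
      ┃  ┃...    ┃                   ┃       ┃      
      ┃  ┃...    ┃                   ┃       ┃      
      ┃  ┃...    ┃                   ┃       ┃      
      ┃  ┃...    ┗━━━━━━━━━━━━━━━━━━━┛       ┃      
      ┗━━┃                                   ┃      
         ┗━━━━━━━━━━━━━━━━━━━━━━━━━━━━━━━━━━━┛      
                                                    
                                                    


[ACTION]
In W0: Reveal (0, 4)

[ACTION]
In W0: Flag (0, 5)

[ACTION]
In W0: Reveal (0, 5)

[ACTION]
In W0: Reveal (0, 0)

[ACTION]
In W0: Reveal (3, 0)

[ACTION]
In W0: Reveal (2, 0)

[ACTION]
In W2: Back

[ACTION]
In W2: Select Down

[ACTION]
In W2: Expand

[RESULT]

      ┃■■┃       ┃      [+] data/    ┃       ┃      
      ┃■■┃       ┃      database.toml┃       ┃      
      ┃■■┃       ┃      README.md    ┃       ┃      
      ┃■■┃       ┃      [+] bin/     ┃       ┃      
      ┃■■┃       ┃    auth.js        ┃       ┃      
      ┃■■┃       ┃    [+] config/    ┃       ┃      
      ┃  ┃       ┃                   ┃       ┃      
      ┃  ┃...    ┃                   ┃       ┃      
      ┃  ┃...    ┃                   ┃       ┃      
      ┃  ┃...    ┃                   ┃       ┃      
      ┃  ┃...    ┗━━━━━━━━━━━━━━━━━━━┛       ┃      
      ┗━━┃                                   ┃      
         ┗━━━━━━━━━━━━━━━━━━━━━━━━━━━━━━━━━━━┛      
                                                    
                                                    


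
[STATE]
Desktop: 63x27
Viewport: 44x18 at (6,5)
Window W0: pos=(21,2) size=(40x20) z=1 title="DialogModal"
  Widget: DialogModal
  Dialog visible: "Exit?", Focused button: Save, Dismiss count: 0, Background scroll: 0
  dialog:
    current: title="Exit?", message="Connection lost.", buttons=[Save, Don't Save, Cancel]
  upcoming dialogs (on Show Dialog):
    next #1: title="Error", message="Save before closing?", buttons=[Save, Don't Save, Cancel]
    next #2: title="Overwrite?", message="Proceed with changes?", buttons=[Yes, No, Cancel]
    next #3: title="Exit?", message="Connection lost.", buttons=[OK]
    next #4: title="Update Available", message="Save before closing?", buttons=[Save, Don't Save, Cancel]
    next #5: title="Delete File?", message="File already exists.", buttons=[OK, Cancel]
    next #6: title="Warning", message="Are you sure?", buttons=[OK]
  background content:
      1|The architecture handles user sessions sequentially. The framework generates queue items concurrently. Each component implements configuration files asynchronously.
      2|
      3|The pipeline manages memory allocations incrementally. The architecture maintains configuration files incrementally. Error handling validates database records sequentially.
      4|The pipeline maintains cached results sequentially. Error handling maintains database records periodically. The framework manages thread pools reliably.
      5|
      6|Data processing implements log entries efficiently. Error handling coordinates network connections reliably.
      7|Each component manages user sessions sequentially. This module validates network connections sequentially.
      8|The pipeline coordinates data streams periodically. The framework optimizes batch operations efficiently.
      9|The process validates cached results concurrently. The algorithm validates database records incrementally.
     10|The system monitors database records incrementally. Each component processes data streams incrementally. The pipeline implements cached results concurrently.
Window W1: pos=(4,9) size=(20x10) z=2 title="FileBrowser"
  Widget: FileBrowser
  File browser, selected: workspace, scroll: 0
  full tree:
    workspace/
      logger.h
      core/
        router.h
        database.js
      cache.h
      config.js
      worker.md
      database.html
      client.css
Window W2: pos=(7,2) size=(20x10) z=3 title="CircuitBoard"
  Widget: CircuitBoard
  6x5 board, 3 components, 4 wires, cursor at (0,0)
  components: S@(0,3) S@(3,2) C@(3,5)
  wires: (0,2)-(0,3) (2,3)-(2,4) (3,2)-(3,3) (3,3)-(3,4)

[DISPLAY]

 ┃   0 1 2 3 4 5    ┃rchitecture handles use
 ┃0  [.]      · ─ S ┃                       
 ┃                  ┃ipeline manages memory 
 ┃1                 ┃ipeline maintains cache
━┃                  ┃                       
F┃2               · ┃───────────────────────
─┗━━━━━━━━━━━━━━━━━━┛           Exit?       
 [-] workspace/  ┃e│       Connection lost. 
   logger.h      ┃e│ [Save]  Don't Save   Ca
   [+] core/     ┃e└────────────────────────
   cache.h       ┃                          
   config.js     ┃                          
   worker.md     ┃                          
━━━━━━━━━━━━━━━━━┛                          
               ┃                            
               ┃                            
               ┗━━━━━━━━━━━━━━━━━━━━━━━━━━━━
                                            


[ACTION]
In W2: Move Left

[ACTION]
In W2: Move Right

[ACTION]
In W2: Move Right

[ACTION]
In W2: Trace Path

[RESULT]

 ┃   0 1 2 3 4 5    ┃rchitecture handles use
 ┃0          [.]─ S ┃                       
 ┃                  ┃ipeline manages memory 
 ┃1                 ┃ipeline maintains cache
━┃                  ┃                       
F┃2               · ┃───────────────────────
─┗━━━━━━━━━━━━━━━━━━┛           Exit?       
 [-] workspace/  ┃e│       Connection lost. 
   logger.h      ┃e│ [Save]  Don't Save   Ca
   [+] core/     ┃e└────────────────────────
   cache.h       ┃                          
   config.js     ┃                          
   worker.md     ┃                          
━━━━━━━━━━━━━━━━━┛                          
               ┃                            
               ┃                            
               ┗━━━━━━━━━━━━━━━━━━━━━━━━━━━━
                                            


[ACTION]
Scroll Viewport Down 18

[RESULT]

━┃                  ┃                       
F┃2               · ┃───────────────────────
─┗━━━━━━━━━━━━━━━━━━┛           Exit?       
 [-] workspace/  ┃e│       Connection lost. 
   logger.h      ┃e│ [Save]  Don't Save   Ca
   [+] core/     ┃e└────────────────────────
   cache.h       ┃                          
   config.js     ┃                          
   worker.md     ┃                          
━━━━━━━━━━━━━━━━━┛                          
               ┃                            
               ┃                            
               ┗━━━━━━━━━━━━━━━━━━━━━━━━━━━━
                                            
                                            
                                            
                                            
                                            
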